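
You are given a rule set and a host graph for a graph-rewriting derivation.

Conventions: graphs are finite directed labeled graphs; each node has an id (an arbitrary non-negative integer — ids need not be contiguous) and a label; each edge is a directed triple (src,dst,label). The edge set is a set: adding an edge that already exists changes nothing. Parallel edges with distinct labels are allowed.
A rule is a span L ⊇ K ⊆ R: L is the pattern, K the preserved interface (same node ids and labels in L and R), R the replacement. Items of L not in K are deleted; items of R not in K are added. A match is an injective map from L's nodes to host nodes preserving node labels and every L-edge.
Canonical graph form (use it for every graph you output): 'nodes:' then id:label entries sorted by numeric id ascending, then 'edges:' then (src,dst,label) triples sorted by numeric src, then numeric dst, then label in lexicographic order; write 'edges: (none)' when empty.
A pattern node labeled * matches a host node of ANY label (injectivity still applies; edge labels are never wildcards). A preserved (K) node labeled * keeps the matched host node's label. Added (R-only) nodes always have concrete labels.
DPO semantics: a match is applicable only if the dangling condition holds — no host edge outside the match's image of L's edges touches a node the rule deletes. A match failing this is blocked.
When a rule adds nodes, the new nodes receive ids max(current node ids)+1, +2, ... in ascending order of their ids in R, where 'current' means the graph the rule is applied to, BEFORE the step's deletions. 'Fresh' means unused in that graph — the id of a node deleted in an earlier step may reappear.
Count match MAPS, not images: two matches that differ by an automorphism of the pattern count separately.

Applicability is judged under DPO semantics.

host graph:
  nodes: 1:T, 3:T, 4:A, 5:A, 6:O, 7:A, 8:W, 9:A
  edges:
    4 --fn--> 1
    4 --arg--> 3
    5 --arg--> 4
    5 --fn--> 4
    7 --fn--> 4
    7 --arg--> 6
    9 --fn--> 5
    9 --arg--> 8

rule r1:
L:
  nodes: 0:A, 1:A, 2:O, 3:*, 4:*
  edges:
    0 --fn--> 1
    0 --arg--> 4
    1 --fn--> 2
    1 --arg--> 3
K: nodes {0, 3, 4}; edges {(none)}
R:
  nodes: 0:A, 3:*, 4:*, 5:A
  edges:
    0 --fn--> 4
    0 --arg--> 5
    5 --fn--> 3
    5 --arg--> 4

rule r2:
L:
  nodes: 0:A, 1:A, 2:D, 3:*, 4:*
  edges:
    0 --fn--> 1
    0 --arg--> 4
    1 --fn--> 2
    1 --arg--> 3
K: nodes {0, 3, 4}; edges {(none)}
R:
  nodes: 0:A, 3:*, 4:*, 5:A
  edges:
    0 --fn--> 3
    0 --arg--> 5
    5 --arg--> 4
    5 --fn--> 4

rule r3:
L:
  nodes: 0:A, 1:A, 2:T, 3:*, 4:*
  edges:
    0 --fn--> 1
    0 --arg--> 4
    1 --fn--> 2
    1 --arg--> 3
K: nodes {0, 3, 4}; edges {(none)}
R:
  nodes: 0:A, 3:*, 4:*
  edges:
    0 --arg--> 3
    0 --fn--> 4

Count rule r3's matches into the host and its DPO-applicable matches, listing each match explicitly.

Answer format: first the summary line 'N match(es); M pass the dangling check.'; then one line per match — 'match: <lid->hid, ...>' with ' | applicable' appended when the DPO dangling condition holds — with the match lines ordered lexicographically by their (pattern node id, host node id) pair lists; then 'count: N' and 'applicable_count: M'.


1 match(es); 0 pass the dangling check.
match: 0->7, 1->4, 2->1, 3->3, 4->6
count: 1
applicable_count: 0


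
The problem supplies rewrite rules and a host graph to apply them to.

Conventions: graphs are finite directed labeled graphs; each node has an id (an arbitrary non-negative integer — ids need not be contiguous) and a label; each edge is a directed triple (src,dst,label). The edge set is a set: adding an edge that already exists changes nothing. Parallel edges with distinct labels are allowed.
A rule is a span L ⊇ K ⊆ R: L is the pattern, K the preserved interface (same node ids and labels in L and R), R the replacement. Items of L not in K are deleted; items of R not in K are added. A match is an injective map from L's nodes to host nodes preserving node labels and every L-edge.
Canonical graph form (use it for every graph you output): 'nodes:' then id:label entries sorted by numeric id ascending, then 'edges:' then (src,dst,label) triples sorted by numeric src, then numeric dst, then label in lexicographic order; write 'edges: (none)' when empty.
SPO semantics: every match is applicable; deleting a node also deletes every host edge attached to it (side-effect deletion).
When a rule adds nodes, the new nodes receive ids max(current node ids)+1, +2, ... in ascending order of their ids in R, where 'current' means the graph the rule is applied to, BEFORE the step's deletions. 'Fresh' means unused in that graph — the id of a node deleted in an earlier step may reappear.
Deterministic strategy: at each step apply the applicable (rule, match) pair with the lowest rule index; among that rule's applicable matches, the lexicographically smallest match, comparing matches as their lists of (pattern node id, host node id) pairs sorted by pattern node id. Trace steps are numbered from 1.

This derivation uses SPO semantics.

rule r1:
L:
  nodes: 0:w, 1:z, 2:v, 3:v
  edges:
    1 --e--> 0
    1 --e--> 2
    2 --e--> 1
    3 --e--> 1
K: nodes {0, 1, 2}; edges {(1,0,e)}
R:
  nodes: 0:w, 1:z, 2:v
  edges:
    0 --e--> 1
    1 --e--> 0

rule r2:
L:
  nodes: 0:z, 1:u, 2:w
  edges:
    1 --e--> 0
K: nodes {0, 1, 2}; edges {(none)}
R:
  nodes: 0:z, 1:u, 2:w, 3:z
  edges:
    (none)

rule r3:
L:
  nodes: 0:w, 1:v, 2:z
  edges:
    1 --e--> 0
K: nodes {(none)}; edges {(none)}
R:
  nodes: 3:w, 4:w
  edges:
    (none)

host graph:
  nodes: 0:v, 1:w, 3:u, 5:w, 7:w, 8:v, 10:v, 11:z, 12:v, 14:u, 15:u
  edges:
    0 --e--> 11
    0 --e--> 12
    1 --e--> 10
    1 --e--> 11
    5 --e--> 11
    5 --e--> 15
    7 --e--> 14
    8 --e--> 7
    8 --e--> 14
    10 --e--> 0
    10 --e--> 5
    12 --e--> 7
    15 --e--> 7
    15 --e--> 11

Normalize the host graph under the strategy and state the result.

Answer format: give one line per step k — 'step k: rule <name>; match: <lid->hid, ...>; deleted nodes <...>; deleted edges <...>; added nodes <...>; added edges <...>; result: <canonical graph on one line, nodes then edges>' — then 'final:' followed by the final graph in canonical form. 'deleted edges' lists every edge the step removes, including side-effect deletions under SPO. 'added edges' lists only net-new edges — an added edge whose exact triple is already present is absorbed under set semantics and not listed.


step 1: rule r2; match: 0->11, 1->15, 2->1; deleted nodes (none); deleted edges (15,11,e); added nodes 16; added edges (none); result: nodes: 0:v, 1:w, 3:u, 5:w, 7:w, 8:v, 10:v, 11:z, 12:v, 14:u, 15:u, 16:z edges: (0,11,e); (0,12,e); (1,10,e); (1,11,e); (5,11,e); (5,15,e); (7,14,e); (8,7,e); (8,14,e); (10,0,e); (10,5,e); (12,7,e); (15,7,e)
step 2: rule r3; match: 0->5, 1->10, 2->11; deleted nodes 5, 10, 11; deleted edges (0,11,e); (1,10,e); (1,11,e); (5,11,e); (5,15,e); (10,0,e); (10,5,e); added nodes 17, 18; added edges (none); result: nodes: 0:v, 1:w, 3:u, 7:w, 8:v, 12:v, 14:u, 15:u, 16:z, 17:w, 18:w edges: (0,12,e); (7,14,e); (8,7,e); (8,14,e); (12,7,e); (15,7,e)
step 3: rule r3; match: 0->7, 1->8, 2->16; deleted nodes 7, 8, 16; deleted edges (7,14,e); (8,7,e); (8,14,e); (12,7,e); (15,7,e); added nodes 19, 20; added edges (none); result: nodes: 0:v, 1:w, 3:u, 12:v, 14:u, 15:u, 17:w, 18:w, 19:w, 20:w edges: (0,12,e)
final:
nodes: 0:v, 1:w, 3:u, 12:v, 14:u, 15:u, 17:w, 18:w, 19:w, 20:w
edges: (0,12,e)


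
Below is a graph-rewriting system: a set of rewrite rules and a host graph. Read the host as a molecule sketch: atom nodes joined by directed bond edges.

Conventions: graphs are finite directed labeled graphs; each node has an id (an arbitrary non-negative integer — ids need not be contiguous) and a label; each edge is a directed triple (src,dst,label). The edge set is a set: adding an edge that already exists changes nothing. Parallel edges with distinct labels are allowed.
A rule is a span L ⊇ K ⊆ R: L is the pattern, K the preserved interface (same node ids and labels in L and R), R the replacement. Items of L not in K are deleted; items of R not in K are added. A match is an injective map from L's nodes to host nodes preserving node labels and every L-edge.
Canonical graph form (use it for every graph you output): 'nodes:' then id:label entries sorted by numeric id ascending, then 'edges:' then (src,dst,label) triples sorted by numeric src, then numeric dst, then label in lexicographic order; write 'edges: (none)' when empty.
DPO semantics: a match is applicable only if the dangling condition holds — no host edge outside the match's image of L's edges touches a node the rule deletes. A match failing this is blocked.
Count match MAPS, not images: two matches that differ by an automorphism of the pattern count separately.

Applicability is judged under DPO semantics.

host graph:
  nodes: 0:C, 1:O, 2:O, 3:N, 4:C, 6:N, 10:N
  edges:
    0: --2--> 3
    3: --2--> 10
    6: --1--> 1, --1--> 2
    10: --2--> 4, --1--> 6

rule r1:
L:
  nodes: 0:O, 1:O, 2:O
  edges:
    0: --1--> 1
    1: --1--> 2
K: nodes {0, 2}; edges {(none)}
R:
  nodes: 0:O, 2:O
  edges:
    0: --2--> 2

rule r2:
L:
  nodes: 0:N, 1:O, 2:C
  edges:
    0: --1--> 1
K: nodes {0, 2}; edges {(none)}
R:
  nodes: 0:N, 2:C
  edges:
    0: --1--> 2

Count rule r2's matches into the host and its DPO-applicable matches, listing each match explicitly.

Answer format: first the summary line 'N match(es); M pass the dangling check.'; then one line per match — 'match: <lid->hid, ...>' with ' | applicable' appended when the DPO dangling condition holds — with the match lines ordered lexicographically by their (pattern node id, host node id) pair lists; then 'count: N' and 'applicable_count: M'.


4 match(es); 4 pass the dangling check.
match: 0->6, 1->1, 2->0 | applicable
match: 0->6, 1->1, 2->4 | applicable
match: 0->6, 1->2, 2->0 | applicable
match: 0->6, 1->2, 2->4 | applicable
count: 4
applicable_count: 4


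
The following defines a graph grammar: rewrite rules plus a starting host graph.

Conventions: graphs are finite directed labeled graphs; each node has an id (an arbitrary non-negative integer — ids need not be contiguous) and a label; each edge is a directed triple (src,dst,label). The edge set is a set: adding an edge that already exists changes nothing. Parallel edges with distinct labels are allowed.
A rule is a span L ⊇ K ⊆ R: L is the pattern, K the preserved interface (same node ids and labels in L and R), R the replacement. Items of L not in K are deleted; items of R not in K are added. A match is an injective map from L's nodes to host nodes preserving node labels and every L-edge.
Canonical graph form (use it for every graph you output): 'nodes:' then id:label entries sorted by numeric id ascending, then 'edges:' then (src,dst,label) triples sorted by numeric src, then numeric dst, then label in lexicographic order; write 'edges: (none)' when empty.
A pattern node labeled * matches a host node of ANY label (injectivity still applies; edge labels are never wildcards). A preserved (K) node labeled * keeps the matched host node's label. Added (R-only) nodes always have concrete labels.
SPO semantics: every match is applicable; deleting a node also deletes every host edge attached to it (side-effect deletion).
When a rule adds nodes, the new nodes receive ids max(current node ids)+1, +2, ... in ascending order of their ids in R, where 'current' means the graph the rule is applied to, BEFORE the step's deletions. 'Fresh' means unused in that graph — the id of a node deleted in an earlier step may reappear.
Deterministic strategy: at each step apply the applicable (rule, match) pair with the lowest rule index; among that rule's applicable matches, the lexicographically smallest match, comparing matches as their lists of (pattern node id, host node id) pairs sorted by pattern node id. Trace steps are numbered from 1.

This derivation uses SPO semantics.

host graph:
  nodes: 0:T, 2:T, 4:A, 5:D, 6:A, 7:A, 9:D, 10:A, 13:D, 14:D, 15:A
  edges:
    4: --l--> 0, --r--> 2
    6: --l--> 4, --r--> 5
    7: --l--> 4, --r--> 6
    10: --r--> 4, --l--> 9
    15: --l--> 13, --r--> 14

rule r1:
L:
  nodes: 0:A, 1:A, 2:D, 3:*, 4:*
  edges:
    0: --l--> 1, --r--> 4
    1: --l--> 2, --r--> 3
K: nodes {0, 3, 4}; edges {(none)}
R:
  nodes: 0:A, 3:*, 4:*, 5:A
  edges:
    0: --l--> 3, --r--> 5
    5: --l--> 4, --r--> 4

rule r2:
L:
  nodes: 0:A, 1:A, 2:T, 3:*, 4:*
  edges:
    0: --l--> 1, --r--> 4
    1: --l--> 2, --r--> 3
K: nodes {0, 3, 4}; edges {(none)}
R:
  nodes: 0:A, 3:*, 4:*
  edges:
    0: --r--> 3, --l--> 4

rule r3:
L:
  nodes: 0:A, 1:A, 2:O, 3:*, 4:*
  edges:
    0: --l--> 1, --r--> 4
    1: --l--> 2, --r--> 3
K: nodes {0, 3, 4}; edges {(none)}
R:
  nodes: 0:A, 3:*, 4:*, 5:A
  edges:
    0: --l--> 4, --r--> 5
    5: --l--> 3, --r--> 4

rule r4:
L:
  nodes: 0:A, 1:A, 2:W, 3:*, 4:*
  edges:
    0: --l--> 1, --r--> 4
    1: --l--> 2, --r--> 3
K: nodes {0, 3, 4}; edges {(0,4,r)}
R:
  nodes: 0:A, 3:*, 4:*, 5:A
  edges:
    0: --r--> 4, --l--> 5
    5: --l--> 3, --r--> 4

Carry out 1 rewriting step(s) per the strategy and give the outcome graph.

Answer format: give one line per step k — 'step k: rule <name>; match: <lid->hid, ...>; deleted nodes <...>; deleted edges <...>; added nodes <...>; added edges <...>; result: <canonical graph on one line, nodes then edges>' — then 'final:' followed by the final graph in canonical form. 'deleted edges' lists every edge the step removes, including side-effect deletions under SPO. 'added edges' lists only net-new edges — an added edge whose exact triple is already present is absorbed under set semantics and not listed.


step 1: rule r2; match: 0->6, 1->4, 2->0, 3->2, 4->5; deleted nodes 0, 4; deleted edges (4,0,l); (4,2,r); (6,4,l); (6,5,r); (7,4,l); (10,4,r); added nodes (none); added edges (6,2,r); (6,5,l); result: nodes: 2:T, 5:D, 6:A, 7:A, 9:D, 10:A, 13:D, 14:D, 15:A edges: (6,2,r); (6,5,l); (7,6,r); (10,9,l); (15,13,l); (15,14,r)
final:
nodes: 2:T, 5:D, 6:A, 7:A, 9:D, 10:A, 13:D, 14:D, 15:A
edges: (6,2,r); (6,5,l); (7,6,r); (10,9,l); (15,13,l); (15,14,r)


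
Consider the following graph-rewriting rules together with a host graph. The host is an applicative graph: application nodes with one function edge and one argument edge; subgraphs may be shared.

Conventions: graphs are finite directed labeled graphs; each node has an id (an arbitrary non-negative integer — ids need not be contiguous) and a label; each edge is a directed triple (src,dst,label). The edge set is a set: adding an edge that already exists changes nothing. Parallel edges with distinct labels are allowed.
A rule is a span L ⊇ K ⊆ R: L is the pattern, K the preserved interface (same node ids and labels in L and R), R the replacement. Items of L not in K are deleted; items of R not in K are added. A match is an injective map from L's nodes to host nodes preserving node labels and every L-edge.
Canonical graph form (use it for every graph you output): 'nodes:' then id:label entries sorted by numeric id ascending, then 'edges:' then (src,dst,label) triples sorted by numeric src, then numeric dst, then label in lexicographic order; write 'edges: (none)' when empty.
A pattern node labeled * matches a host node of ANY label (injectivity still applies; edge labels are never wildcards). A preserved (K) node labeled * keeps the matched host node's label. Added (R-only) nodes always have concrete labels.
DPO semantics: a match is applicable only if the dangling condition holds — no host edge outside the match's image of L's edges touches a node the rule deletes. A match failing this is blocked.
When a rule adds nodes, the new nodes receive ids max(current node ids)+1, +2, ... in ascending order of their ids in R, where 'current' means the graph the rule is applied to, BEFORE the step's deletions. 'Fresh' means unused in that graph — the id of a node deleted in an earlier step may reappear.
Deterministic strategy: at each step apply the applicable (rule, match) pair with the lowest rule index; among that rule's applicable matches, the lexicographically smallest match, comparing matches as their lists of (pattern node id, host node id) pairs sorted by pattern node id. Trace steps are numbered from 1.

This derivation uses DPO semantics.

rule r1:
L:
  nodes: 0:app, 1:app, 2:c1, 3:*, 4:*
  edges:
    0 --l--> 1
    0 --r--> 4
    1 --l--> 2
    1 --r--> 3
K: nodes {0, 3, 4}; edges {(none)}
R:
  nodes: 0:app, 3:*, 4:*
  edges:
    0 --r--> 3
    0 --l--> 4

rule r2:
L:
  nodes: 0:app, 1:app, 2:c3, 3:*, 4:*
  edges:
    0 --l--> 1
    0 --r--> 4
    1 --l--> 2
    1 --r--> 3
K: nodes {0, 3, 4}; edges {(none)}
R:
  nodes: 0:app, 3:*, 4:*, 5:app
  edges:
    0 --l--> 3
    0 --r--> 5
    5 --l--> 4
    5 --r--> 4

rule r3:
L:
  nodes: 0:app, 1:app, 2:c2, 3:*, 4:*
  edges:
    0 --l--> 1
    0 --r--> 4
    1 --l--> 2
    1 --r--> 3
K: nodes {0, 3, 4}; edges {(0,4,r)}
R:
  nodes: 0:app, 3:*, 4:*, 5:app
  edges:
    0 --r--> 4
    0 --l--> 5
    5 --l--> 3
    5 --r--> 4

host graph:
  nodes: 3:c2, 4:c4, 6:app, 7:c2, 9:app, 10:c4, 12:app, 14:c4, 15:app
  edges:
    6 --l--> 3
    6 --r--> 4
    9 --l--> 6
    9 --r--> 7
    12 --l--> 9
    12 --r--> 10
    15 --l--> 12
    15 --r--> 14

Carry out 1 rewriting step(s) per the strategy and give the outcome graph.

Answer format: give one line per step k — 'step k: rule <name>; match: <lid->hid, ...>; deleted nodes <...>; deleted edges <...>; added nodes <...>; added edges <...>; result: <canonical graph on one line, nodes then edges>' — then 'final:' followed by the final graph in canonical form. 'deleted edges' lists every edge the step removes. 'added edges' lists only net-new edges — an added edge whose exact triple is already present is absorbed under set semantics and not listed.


step 1: rule r3; match: 0->9, 1->6, 2->3, 3->4, 4->7; deleted nodes 3, 6; deleted edges (6,3,l); (6,4,r); (9,6,l); added nodes 16; added edges (9,16,l); (16,4,l); (16,7,r); result: nodes: 4:c4, 7:c2, 9:app, 10:c4, 12:app, 14:c4, 15:app, 16:app edges: (9,7,r); (9,16,l); (12,9,l); (12,10,r); (15,12,l); (15,14,r); (16,4,l); (16,7,r)
final:
nodes: 4:c4, 7:c2, 9:app, 10:c4, 12:app, 14:c4, 15:app, 16:app
edges: (9,7,r); (9,16,l); (12,9,l); (12,10,r); (15,12,l); (15,14,r); (16,4,l); (16,7,r)


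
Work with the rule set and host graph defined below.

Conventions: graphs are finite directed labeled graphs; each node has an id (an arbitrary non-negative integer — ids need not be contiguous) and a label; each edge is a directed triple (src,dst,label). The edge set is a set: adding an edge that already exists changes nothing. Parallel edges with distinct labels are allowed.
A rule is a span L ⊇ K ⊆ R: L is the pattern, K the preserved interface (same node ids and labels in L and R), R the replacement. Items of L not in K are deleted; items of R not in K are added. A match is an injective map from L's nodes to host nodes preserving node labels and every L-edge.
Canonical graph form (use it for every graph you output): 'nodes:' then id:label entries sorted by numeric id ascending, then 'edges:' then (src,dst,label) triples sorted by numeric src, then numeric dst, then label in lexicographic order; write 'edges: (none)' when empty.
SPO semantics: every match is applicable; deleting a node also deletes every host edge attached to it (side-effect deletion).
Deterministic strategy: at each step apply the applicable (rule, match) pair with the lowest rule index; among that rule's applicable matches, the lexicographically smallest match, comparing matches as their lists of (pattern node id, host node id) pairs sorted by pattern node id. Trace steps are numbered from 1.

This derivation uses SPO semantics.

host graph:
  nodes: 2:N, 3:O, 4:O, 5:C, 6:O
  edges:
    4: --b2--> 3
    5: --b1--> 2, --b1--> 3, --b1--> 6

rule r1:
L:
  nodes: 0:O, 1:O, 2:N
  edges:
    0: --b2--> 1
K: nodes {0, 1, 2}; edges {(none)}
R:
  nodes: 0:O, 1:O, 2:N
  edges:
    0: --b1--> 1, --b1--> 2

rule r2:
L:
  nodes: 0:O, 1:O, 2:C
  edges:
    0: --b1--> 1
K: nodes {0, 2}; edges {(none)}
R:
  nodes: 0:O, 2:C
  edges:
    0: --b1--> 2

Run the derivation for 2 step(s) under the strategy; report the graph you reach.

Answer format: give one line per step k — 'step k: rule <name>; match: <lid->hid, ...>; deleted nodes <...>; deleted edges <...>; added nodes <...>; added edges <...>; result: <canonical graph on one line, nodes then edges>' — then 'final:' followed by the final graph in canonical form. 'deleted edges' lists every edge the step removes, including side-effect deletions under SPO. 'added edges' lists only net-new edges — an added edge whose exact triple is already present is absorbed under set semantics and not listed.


step 1: rule r1; match: 0->4, 1->3, 2->2; deleted nodes (none); deleted edges (4,3,b2); added nodes (none); added edges (4,2,b1); (4,3,b1); result: nodes: 2:N, 3:O, 4:O, 5:C, 6:O edges: (4,2,b1); (4,3,b1); (5,2,b1); (5,3,b1); (5,6,b1)
step 2: rule r2; match: 0->4, 1->3, 2->5; deleted nodes 3; deleted edges (4,3,b1); (5,3,b1); added nodes (none); added edges (4,5,b1); result: nodes: 2:N, 4:O, 5:C, 6:O edges: (4,2,b1); (4,5,b1); (5,2,b1); (5,6,b1)
final:
nodes: 2:N, 4:O, 5:C, 6:O
edges: (4,2,b1); (4,5,b1); (5,2,b1); (5,6,b1)


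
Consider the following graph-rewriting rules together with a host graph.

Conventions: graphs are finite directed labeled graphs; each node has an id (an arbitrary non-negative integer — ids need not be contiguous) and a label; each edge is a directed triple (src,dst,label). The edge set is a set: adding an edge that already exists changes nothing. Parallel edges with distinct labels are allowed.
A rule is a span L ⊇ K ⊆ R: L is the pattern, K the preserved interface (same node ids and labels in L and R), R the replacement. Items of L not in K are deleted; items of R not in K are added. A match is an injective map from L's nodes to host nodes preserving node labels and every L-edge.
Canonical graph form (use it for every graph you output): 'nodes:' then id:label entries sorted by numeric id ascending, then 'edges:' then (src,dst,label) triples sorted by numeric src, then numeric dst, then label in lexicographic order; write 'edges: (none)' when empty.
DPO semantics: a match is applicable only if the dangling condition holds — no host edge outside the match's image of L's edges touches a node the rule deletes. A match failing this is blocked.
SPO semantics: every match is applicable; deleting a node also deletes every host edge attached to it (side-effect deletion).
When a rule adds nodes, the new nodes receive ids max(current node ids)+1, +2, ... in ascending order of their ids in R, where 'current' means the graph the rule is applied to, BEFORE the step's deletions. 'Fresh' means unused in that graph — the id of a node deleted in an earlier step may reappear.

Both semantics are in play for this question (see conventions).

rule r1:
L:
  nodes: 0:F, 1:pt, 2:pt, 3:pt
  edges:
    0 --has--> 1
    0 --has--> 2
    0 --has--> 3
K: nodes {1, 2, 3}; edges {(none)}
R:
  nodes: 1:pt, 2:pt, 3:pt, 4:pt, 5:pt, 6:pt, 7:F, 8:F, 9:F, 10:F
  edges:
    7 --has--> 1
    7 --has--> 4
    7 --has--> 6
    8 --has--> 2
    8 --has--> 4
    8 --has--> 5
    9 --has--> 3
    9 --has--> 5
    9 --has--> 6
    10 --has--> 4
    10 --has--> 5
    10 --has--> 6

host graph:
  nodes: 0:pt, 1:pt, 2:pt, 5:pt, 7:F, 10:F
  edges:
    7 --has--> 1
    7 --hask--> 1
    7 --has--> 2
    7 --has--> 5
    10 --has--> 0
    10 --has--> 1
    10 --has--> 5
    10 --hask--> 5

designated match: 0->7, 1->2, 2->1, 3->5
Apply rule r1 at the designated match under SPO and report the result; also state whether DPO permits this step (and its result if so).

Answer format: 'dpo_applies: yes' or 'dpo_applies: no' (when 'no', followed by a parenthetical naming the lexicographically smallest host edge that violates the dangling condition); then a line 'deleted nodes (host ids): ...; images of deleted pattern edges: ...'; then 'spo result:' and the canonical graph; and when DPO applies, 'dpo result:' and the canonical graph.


dpo_applies: no
(the rule deletes node 7, which keeps host edge (7,1,hask) outside the match image — the dangling condition fails, DPO blocks; SPO proceeds and side-deletes such edges)
deleted nodes (host ids): 7; images of deleted pattern edges: (7,1,has); (7,2,has); (7,5,has)
spo result:
nodes: 0:pt, 1:pt, 2:pt, 5:pt, 10:F, 11:pt, 12:pt, 13:pt, 14:F, 15:F, 16:F, 17:F
edges: (10,0,has); (10,1,has); (10,5,has); (10,5,hask); (14,2,has); (14,11,has); (14,13,has); (15,1,has); (15,11,has); (15,12,has); (16,5,has); (16,12,has); (16,13,has); (17,11,has); (17,12,has); (17,13,has)


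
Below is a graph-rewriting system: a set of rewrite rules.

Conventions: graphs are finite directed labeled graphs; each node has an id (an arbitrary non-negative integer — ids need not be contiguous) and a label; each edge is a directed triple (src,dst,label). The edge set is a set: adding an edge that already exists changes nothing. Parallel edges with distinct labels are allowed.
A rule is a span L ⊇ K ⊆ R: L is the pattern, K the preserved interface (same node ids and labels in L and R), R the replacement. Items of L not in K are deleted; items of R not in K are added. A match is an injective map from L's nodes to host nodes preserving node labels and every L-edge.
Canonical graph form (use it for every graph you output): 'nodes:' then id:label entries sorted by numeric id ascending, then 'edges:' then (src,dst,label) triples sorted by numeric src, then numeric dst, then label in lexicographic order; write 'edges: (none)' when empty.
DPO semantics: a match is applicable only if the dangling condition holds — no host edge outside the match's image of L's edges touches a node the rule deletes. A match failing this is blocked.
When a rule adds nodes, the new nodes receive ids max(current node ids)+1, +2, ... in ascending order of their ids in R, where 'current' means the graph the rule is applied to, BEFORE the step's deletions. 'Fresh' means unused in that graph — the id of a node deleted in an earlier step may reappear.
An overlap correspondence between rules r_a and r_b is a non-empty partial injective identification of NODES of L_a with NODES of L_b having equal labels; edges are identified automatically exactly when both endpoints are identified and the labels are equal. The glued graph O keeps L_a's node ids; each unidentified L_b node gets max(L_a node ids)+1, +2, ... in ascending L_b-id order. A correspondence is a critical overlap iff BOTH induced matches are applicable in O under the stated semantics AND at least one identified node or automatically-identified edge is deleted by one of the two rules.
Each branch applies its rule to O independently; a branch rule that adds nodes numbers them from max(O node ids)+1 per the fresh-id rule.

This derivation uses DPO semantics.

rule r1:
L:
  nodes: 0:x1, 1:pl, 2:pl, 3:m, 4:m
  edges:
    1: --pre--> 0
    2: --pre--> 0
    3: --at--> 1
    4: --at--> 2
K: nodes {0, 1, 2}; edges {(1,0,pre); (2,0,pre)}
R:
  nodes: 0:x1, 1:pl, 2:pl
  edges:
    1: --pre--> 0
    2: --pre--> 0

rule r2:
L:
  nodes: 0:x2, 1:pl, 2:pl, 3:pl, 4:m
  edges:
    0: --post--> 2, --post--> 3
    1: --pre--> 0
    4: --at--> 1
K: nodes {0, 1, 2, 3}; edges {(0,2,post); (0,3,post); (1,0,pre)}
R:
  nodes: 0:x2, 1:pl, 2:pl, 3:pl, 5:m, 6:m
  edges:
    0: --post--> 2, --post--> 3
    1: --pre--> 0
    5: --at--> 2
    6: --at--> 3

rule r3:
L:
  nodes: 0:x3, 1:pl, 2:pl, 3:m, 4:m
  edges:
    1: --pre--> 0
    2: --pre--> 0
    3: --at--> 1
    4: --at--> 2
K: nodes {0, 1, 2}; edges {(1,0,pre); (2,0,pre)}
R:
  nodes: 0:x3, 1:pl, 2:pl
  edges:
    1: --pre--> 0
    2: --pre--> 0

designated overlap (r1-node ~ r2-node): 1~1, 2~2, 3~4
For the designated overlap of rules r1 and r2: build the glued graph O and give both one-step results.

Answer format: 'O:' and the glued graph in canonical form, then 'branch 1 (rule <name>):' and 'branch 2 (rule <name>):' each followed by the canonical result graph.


O:
nodes: 0:x1, 1:pl, 2:pl, 3:m, 4:m, 5:x2, 6:pl
edges: (1,0,pre); (1,5,pre); (2,0,pre); (3,1,at); (4,2,at); (5,2,post); (5,6,post)
branch 1 (rule r1):
nodes: 0:x1, 1:pl, 2:pl, 5:x2, 6:pl
edges: (1,0,pre); (1,5,pre); (2,0,pre); (5,2,post); (5,6,post)
branch 2 (rule r2):
nodes: 0:x1, 1:pl, 2:pl, 4:m, 5:x2, 6:pl, 7:m, 8:m
edges: (1,0,pre); (1,5,pre); (2,0,pre); (4,2,at); (5,2,post); (5,6,post); (7,2,at); (8,6,at)


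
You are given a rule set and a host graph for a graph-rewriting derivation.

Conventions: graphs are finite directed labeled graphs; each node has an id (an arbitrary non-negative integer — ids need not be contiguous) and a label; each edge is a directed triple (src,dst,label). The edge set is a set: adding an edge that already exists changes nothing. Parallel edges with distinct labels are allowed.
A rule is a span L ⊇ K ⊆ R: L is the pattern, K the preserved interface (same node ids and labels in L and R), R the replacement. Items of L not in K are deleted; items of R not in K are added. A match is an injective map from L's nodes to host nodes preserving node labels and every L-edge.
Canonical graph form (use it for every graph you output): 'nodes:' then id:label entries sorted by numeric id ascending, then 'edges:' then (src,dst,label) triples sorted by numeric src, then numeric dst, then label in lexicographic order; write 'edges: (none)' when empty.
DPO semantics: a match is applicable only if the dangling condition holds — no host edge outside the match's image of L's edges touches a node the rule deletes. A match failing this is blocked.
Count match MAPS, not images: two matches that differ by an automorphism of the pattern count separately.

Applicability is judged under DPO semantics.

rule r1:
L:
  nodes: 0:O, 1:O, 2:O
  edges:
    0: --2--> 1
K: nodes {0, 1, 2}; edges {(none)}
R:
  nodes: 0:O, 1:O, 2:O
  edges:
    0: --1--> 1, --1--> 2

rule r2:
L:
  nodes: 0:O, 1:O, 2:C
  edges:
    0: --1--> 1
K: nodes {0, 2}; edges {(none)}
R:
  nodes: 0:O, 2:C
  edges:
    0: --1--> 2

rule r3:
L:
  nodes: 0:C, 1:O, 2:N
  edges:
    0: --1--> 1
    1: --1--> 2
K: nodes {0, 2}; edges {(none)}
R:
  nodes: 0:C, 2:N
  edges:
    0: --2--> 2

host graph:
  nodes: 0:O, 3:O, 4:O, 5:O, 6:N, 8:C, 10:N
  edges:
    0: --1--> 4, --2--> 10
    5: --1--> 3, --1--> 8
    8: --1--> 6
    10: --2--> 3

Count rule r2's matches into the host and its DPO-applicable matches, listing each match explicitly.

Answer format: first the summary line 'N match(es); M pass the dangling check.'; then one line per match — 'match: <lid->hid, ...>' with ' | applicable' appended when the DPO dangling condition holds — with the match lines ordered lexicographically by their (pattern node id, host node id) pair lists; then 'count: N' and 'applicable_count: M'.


2 match(es); 1 pass the dangling check.
match: 0->0, 1->4, 2->8 | applicable
match: 0->5, 1->3, 2->8
count: 2
applicable_count: 1


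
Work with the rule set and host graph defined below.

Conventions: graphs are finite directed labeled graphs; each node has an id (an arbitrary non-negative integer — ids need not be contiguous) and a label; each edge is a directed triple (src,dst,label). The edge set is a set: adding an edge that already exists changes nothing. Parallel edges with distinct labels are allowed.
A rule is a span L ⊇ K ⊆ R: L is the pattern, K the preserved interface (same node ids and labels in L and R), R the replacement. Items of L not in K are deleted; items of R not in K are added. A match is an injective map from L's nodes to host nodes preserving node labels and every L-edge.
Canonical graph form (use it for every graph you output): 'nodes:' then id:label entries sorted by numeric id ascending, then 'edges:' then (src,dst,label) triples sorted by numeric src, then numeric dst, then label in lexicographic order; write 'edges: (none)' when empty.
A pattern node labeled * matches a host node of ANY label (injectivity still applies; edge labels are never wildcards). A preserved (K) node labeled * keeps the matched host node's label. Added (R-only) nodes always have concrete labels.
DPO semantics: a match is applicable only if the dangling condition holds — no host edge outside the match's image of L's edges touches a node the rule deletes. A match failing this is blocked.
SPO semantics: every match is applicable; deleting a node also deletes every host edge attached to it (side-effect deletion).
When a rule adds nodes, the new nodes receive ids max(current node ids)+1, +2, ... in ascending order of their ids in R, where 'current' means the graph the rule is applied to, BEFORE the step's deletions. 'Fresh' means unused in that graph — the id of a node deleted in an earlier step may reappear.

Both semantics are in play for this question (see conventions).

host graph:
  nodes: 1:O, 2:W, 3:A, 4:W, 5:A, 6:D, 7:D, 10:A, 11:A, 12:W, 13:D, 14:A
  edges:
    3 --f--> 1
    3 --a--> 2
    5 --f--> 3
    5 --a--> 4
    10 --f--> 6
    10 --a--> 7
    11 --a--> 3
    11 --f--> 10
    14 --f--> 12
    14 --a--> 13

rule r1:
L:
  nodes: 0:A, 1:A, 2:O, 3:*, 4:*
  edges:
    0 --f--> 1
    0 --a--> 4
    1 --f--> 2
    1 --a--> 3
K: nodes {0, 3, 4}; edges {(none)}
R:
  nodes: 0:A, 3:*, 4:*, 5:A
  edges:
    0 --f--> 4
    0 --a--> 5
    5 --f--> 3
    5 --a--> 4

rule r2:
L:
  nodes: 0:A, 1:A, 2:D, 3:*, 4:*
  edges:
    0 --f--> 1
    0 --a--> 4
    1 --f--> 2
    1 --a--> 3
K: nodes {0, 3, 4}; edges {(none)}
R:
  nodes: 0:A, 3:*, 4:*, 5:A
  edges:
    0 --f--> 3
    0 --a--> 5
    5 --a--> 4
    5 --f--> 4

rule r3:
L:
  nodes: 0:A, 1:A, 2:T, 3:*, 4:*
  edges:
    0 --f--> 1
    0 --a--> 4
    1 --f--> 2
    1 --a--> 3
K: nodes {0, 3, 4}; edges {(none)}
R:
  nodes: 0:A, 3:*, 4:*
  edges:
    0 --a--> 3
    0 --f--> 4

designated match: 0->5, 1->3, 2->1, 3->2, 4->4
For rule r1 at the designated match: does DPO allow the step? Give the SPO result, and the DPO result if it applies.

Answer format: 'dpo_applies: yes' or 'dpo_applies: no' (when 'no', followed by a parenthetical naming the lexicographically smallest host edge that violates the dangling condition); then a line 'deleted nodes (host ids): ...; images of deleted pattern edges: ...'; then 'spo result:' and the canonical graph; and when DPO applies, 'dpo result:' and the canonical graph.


dpo_applies: no
(the rule deletes node 3, which keeps host edge (11,3,a) outside the match image — the dangling condition fails, DPO blocks; SPO proceeds and side-deletes such edges)
deleted nodes (host ids): 1, 3; images of deleted pattern edges: (3,1,f); (3,2,a); (5,3,f); (5,4,a)
spo result:
nodes: 2:W, 4:W, 5:A, 6:D, 7:D, 10:A, 11:A, 12:W, 13:D, 14:A, 15:A
edges: (5,4,f); (5,15,a); (10,6,f); (10,7,a); (11,10,f); (14,12,f); (14,13,a); (15,2,f); (15,4,a)


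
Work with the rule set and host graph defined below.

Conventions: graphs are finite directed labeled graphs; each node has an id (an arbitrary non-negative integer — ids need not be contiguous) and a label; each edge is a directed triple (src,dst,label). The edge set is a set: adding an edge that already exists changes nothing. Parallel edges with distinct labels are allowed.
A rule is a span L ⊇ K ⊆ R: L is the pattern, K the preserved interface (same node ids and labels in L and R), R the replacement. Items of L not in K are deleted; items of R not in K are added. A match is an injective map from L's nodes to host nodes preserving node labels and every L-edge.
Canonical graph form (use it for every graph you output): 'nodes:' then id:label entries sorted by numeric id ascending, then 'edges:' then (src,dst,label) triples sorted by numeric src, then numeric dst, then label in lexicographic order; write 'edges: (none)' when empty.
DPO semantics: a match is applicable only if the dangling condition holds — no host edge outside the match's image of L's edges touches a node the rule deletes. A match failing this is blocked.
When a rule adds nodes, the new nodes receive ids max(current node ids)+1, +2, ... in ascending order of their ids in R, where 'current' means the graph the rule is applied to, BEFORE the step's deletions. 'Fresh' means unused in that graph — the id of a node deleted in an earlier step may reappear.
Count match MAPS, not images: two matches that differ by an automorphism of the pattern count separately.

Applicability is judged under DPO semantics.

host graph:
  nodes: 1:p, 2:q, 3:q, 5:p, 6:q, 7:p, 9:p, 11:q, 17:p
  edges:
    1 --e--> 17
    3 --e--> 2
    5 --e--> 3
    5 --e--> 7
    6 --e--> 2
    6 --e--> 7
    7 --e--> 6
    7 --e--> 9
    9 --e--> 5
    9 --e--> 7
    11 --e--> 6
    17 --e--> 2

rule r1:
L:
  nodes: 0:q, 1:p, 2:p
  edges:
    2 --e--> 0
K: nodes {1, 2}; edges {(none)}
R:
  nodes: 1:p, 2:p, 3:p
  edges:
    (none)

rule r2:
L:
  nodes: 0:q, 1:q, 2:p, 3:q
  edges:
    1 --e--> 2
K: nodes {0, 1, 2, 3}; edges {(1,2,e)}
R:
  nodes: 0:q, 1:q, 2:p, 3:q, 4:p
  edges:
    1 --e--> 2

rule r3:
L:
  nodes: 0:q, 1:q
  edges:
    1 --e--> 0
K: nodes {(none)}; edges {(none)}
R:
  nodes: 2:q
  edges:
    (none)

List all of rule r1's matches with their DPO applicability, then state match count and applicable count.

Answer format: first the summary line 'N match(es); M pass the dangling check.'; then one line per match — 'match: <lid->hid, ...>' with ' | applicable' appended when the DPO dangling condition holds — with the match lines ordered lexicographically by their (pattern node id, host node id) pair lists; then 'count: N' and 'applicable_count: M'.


12 match(es); 0 pass the dangling check.
match: 0->2, 1->1, 2->17
match: 0->2, 1->5, 2->17
match: 0->2, 1->7, 2->17
match: 0->2, 1->9, 2->17
match: 0->3, 1->1, 2->5
match: 0->3, 1->7, 2->5
match: 0->3, 1->9, 2->5
match: 0->3, 1->17, 2->5
match: 0->6, 1->1, 2->7
match: 0->6, 1->5, 2->7
match: 0->6, 1->9, 2->7
match: 0->6, 1->17, 2->7
count: 12
applicable_count: 0


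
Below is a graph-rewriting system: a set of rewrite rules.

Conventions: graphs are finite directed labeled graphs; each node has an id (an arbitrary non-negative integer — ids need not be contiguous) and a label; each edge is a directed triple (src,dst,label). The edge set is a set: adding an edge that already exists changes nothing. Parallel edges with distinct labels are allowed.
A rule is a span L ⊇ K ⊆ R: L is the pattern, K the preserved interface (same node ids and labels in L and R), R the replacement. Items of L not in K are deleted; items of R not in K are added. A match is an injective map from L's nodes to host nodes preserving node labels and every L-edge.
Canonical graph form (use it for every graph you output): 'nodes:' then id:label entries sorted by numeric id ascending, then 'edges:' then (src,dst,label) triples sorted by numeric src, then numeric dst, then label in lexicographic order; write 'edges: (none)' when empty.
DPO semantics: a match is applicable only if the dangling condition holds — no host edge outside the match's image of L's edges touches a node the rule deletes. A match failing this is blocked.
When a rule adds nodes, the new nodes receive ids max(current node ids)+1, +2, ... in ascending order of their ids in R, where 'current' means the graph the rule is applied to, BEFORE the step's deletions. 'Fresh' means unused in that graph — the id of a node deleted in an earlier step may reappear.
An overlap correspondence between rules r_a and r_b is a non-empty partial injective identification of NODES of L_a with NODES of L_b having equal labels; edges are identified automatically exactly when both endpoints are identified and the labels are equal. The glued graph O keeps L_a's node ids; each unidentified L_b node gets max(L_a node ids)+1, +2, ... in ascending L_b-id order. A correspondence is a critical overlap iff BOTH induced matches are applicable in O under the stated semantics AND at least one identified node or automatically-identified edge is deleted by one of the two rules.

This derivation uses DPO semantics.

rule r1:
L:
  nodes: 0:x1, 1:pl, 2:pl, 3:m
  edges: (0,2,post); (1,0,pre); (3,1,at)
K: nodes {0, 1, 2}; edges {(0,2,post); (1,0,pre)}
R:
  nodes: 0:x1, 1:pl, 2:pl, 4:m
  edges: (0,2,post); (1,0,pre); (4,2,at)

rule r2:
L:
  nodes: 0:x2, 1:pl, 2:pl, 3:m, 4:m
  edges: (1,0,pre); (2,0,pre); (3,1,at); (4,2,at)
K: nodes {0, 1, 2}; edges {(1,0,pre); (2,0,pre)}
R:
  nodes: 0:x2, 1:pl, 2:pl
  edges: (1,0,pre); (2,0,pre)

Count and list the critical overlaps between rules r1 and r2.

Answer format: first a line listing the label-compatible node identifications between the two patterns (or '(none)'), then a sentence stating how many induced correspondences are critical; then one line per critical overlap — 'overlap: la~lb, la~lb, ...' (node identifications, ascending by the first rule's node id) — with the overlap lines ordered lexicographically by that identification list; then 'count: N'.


label-compatible node identifications between L(r1) and L(r2): 1~1, 1~2, 2~1, 2~2, 3~3, 3~4
4 of the induced correspondences are critical overlaps of r1 and r2.
overlap: 1~1, 2~2, 3~3
overlap: 1~1, 3~3
overlap: 1~2, 2~1, 3~4
overlap: 1~2, 3~4
count: 4
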